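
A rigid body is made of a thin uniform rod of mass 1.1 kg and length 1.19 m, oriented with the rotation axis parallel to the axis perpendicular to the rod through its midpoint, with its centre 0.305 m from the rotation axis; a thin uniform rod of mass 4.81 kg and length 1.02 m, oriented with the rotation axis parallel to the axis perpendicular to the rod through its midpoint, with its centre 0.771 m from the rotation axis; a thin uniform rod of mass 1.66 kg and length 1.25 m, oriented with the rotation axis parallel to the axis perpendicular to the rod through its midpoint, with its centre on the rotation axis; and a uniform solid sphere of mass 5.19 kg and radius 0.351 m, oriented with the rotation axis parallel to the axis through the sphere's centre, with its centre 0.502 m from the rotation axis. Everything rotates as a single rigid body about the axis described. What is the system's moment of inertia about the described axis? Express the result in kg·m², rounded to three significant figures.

5.29

Thin rod: I_cm = (1/12)ML² = (1/12)(1.1)(1.19)² = 0.12981 kg·m²; centre at d = 0.305 m, so the parallel axis theorem gives I = 0.12981 + (1.1)(0.305)² = 0.23214 kg·m².
Thin rod: I_cm = (1/12)ML² = (1/12)(4.81)(1.02)² = 0.41703 kg·m²; centre at d = 0.771 m, so the parallel axis theorem gives I = 0.41703 + (4.81)(0.771)² = 3.2763 kg·m².
Thin rod: I_cm = (1/12)ML² = (1/12)(1.66)(1.25)² = 0.21615 kg·m²; axis through the centre, so I = 0.21615 kg·m².
Solid sphere: I_cm = (2/5)MR² = (2/5)(5.19)(0.351)² = 0.25577 kg·m²; centre at d = 0.502 m, so the parallel axis theorem gives I = 0.25577 + (5.19)(0.502)² = 1.5637 kg·m².
Total I = 0.23214 + 3.2763 + 0.21615 + 1.5637 = 5.2882 kg·m².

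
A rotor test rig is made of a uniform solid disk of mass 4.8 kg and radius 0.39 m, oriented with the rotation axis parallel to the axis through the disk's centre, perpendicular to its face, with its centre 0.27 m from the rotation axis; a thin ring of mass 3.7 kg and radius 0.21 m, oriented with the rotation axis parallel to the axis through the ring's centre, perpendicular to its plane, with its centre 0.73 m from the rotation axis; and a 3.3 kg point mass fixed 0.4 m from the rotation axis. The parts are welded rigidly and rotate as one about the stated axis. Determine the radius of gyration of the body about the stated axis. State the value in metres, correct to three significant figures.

Solid disk: I_cm = (1/2)MR² = (1/2)(4.8)(0.39)² = 0.36504 kg m²; centre at d = 0.27 m, so I = I_cm + Md² gives I = 0.36504 + (4.8)(0.27)² = 0.71496 kg m².
Thin ring: I_cm = MR² = (3.7)(0.21)² = 0.16317 kg m²; centre at d = 0.73 m, so I = I_cm + Md² gives I = 0.16317 + (3.7)(0.73)² = 2.1349 kg m².
Point mass: I_cm = 0; centre at d = 0.4 m, so I = I_cm + Md² gives I = 0 + (3.3)(0.4)² = 0.528 kg m².
Total I = 3.3779 kg m²; total mass M = 11.8 kg.
k = √(I/M) = √(3.3779/11.8) = 0.53503 m.

0.535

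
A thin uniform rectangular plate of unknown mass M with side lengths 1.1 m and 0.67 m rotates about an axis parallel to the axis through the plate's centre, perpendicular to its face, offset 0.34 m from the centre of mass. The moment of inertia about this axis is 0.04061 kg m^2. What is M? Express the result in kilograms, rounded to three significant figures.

I = I_cm + Md² = (1/12)M(a²+b²) + Md² = M·[0.0833333·[(1.1)² + (0.67)²] + (0.34)²] = M·0.25384.
So M = 0.04061 / 0.25384 = 0.15998 kg.

0.160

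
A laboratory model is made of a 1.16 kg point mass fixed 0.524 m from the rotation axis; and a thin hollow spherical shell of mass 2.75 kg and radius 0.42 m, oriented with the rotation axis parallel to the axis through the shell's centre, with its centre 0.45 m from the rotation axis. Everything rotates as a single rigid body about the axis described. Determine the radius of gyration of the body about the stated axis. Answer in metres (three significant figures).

0.554

Point mass: I_cm = 0; centre at d = 0.524 m, so the parallel axis theorem gives I = 0 + (1.16)(0.524)² = 0.31851 kg m².
Spherical shell: I_cm = (2/3)MR² = (2/3)(2.75)(0.42)² = 0.3234 kg m²; centre at d = 0.45 m, so the parallel axis theorem gives I = 0.3234 + (2.75)(0.45)² = 0.88027 kg m².
Total I = 1.1988 kg m²; total mass M = 3.91 kg.
k = √(I/M) = √(1.1988/3.91) = 0.55371 m.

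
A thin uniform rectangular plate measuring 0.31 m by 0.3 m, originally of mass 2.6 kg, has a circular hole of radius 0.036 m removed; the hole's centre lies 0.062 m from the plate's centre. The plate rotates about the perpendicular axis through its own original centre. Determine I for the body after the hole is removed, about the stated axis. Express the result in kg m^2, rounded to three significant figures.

Unpierced body about its centre: I₀ = (1/12)M(a²+b²) = (1/12)(2.6)[(0.31)² + (0.3)²] = 0.040322 kg m^2.
The removed disk has mass m = M·πr²/(ab) = (2.6)·π(0.036)²/(0.31·0.3) = 0.11383 kg (same uniform areal density).
Its moment of inertia about the rotation axis (parallel-axis theorem): I_hole = (1/2)mr² + md² = (1/2)(0.11383)(0.036)² + (0.11383)(0.062)² = 0.00051131 kg m^2.
Treating the hole as negative mass, I = I₀ − I_hole = 0.040322 − 0.00051131 = 0.03981 kg m^2.

0.0398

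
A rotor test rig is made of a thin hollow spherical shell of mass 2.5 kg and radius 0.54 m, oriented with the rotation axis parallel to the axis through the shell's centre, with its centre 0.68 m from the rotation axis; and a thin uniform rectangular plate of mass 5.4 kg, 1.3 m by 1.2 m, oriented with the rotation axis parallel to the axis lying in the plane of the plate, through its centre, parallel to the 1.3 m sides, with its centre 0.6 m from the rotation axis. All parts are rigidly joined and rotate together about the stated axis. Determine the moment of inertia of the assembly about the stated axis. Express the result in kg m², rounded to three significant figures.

Spherical shell: I_cm = (2/3)MR² = (2/3)(2.5)(0.54)² = 0.486 kg m²; centre at d = 0.68 m, so the parallel axis theorem gives I = 0.486 + (2.5)(0.68)² = 1.642 kg m².
Rectangular plate: I_cm = (1/12)Mb² = (1/12)(5.4)(1.2)² = 0.648 kg m²; centre at d = 0.6 m, so the parallel axis theorem gives I = 0.648 + (5.4)(0.6)² = 2.592 kg m².
Total I = 1.642 + 2.592 = 4.234 kg m².

4.23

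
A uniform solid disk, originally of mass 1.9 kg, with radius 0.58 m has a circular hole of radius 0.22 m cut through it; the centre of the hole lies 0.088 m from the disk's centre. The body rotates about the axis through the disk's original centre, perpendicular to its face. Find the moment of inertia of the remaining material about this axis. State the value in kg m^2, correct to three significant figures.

0.311

Unpierced body about its centre: I₀ = (1/2)MR² = (1/2)(1.9)(0.58)² = 0.31958 kg m^2.
The removed disk has mass m = M·(r/R)² = (1.9)(0.22/0.58)² = 0.27337 kg (same uniform areal density).
Its moment of inertia about the rotation axis (parallel-axis theorem): I_hole = (1/2)mr² + md² = (1/2)(0.27337)(0.22)² + (0.27337)(0.088)² = 0.0087324 kg m^2.
Treating the hole as negative mass, I = I₀ − I_hole = 0.31958 − 0.0087324 = 0.31085 kg m^2.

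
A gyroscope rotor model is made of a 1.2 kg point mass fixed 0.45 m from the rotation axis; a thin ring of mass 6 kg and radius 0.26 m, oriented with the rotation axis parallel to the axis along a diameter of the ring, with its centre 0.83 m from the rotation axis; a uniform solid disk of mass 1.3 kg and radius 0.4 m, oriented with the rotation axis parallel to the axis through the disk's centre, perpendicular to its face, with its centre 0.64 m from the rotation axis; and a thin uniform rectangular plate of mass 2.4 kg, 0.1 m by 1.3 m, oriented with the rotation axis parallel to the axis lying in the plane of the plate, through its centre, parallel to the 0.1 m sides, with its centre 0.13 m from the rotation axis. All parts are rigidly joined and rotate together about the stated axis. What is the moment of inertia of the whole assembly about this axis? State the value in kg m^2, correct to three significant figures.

5.59

Point mass: I_cm = 0; centre at d = 0.45 m, so the parallel axis theorem gives I = 0 + (1.2)(0.45)² = 0.243 kg m^2.
Thin ring: I_cm = (1/2)MR² = (1/2)(6)(0.26)² = 0.2028 kg m^2; centre at d = 0.83 m, so the parallel axis theorem gives I = 0.2028 + (6)(0.83)² = 4.3362 kg m^2.
Solid disk: I_cm = (1/2)MR² = (1/2)(1.3)(0.4)² = 0.104 kg m^2; centre at d = 0.64 m, so the parallel axis theorem gives I = 0.104 + (1.3)(0.64)² = 0.63648 kg m^2.
Rectangular plate: I_cm = (1/12)Mb² = (1/12)(2.4)(1.3)² = 0.338 kg m^2; centre at d = 0.13 m, so the parallel axis theorem gives I = 0.338 + (2.4)(0.13)² = 0.37856 kg m^2.
Total I = 0.243 + 4.3362 + 0.63648 + 0.37856 = 5.5942 kg m^2.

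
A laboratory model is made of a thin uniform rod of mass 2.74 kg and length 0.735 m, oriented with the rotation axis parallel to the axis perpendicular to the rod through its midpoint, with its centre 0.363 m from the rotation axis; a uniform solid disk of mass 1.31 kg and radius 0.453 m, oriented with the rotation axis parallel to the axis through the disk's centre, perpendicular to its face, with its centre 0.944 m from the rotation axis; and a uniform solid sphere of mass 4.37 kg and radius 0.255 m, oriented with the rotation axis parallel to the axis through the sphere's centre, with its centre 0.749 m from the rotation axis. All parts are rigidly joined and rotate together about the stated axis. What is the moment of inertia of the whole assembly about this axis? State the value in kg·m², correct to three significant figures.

4.35

Thin rod: I_cm = (1/12)ML² = (1/12)(2.74)(0.735)² = 0.12335 kg·m²; centre at d = 0.363 m, so I = I_cm + Md² gives I = 0.12335 + (2.74)(0.363)² = 0.4844 kg·m².
Solid disk: I_cm = (1/2)MR² = (1/2)(1.31)(0.453)² = 0.13441 kg·m²; centre at d = 0.944 m, so I = I_cm + Md² gives I = 0.13441 + (1.31)(0.944)² = 1.3018 kg·m².
Solid sphere: I_cm = (2/5)MR² = (2/5)(4.37)(0.255)² = 0.11366 kg·m²; centre at d = 0.749 m, so I = I_cm + Md² gives I = 0.11366 + (4.37)(0.749)² = 2.5652 kg·m².
Total I = 0.4844 + 1.3018 + 2.5652 = 4.3514 kg·m².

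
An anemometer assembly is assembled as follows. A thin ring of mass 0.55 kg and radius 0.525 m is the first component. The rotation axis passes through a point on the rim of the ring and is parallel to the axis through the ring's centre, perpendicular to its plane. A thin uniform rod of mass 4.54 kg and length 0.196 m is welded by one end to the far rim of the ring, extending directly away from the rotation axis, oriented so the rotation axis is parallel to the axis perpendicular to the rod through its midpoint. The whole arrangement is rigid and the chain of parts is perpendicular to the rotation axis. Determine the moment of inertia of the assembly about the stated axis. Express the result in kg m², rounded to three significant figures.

6.30

Thin ring: I_cm = MR² = (0.55)(0.525)² = 0.15159 kg m²; centre at d = 0.525 m, so the parallel axis theorem gives I = 0.15159 + (0.55)(0.525)² = 0.30319 kg m².
Thin rod: I_cm = (1/12)ML² = (1/12)(4.54)(0.196)² = 0.014534 kg m²; centre at d = 0.525 + 0.525 + 0.098 = 1.148 m, so the parallel axis theorem gives I = 0.014534 + (4.54)(1.148)² = 5.9978 kg m².
Total I = 0.30319 + 5.9978 = 6.301 kg m².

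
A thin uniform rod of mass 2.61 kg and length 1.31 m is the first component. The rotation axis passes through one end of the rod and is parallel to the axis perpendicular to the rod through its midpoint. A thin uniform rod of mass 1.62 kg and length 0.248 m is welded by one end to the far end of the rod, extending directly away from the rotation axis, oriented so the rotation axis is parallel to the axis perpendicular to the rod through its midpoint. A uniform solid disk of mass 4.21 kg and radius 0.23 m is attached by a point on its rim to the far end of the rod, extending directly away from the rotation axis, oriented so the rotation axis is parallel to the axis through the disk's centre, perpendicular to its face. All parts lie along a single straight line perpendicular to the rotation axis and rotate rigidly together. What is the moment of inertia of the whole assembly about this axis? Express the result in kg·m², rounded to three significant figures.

Thin rod: I_cm = (1/12)ML² = (1/12)(2.61)(1.31)² = 0.37325 kg·m²; centre at d = 0.655 m, so I = I_cm + Md² gives I = 0.37325 + (2.61)(0.655)² = 1.493 kg·m².
Thin rod: I_cm = (1/12)ML² = (1/12)(1.62)(0.248)² = 0.008303 kg·m²; centre at d = 0.655 + 0.655 + 0.124 = 1.434 m, so I = I_cm + Md² gives I = 0.008303 + (1.62)(1.434)² = 3.3396 kg·m².
Solid disk: I_cm = (1/2)MR² = (1/2)(4.21)(0.23)² = 0.11135 kg·m²; centre at d = 0.655 + 0.655 + 0.124 + 0.124 + 0.23 = 1.788 m, so I = I_cm + Md² gives I = 0.11135 + (4.21)(1.788)² = 13.57 kg·m².
Total I = 1.493 + 3.3396 + 13.57 = 18.403 kg·m².

18.4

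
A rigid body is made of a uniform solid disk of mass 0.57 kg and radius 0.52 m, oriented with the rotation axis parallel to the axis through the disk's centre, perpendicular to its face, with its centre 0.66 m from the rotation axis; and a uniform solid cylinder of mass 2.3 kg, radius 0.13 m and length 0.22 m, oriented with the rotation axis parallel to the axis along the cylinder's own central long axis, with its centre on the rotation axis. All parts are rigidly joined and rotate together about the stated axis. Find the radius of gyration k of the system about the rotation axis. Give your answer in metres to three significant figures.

0.347

Solid disk: I_cm = (1/2)MR² = (1/2)(0.57)(0.52)² = 0.077064 kg·m²; centre at d = 0.66 m, so the parallel axis theorem gives I = 0.077064 + (0.57)(0.66)² = 0.32536 kg·m².
Solid cylinder: I_cm = (1/2)MR² = (1/2)(2.3)(0.13)² = 0.019435 kg·m²; axis through the centre, so I = 0.019435 kg·m².
Total I = 0.34479 kg·m²; total mass M = 2.87 kg.
k = √(I/M) = √(0.34479/2.87) = 0.34661 m.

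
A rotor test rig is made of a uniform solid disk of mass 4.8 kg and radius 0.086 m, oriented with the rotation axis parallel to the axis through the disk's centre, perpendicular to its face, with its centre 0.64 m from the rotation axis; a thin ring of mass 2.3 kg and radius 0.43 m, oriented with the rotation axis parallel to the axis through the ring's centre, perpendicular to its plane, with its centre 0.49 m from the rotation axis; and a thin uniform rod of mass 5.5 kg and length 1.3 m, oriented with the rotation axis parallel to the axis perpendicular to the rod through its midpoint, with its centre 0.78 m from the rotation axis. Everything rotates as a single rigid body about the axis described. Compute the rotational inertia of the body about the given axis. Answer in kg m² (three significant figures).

Solid disk: I_cm = (1/2)MR² = (1/2)(4.8)(0.086)² = 0.01775 kg m²; centre at d = 0.64 m, so I = I_cm + Md² gives I = 0.01775 + (4.8)(0.64)² = 1.9838 kg m².
Thin ring: I_cm = MR² = (2.3)(0.43)² = 0.42527 kg m²; centre at d = 0.49 m, so I = I_cm + Md² gives I = 0.42527 + (2.3)(0.49)² = 0.9775 kg m².
Thin rod: I_cm = (1/12)ML² = (1/12)(5.5)(1.3)² = 0.77458 kg m²; centre at d = 0.78 m, so I = I_cm + Md² gives I = 0.77458 + (5.5)(0.78)² = 4.1208 kg m².
Total I = 1.9838 + 0.9775 + 4.1208 = 7.0821 kg m².

7.08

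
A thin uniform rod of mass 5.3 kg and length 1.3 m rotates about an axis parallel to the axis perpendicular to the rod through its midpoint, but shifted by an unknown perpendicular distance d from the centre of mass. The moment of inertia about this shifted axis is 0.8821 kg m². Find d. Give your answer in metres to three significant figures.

About the centre-of-mass axis, I_cm = (1/12)ML² = (1/12)(5.3)(1.3)² = 0.74642 kg m².
Parallel axis theorem: I = I_cm + Md², so Md² = 0.8821 − 0.74642 = 0.13568 kg m².
d = √(0.13568 / 5.3) = 0.16 m.

0.160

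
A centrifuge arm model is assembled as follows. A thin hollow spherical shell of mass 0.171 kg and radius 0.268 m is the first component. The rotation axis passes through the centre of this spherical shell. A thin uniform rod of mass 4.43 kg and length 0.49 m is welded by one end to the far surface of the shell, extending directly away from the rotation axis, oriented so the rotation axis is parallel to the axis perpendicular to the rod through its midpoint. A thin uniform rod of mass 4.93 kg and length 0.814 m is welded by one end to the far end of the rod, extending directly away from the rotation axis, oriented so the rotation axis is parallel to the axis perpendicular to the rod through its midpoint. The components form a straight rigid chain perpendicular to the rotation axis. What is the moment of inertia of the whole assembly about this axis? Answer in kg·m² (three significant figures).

8.23

Spherical shell: I_cm = (2/3)MR² = (2/3)(0.171)(0.268)² = 0.0081879 kg·m²; axis through the centre, so I = 0.0081879 kg·m².
Thin rod: I_cm = (1/12)ML² = (1/12)(4.43)(0.49)² = 0.088637 kg·m²; centre at d = 0.268 + 0.245 = 0.513 m, so I = I_cm + Md² gives I = 0.088637 + (4.43)(0.513)² = 1.2545 kg·m².
Thin rod: I_cm = (1/12)ML² = (1/12)(4.93)(0.814)² = 0.27222 kg·m²; centre at d = 0.268 + 0.245 + 0.245 + 0.407 = 1.165 m, so I = I_cm + Md² gives I = 0.27222 + (4.93)(1.165)² = 6.9633 kg·m².
Total I = 0.0081879 + 1.2545 + 6.9633 = 8.226 kg·m².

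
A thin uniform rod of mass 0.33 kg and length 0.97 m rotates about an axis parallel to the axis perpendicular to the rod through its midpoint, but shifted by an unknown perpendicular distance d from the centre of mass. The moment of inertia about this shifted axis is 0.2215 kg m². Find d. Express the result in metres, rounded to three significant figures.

About the centre-of-mass axis, I_cm = (1/12)ML² = (1/12)(0.33)(0.97)² = 0.025875 kg m².
Parallel axis theorem: I = I_cm + Md², so Md² = 0.2215 − 0.025875 = 0.19563 kg m².
d = √(0.19563 / 0.33) = 0.76994 m.

0.770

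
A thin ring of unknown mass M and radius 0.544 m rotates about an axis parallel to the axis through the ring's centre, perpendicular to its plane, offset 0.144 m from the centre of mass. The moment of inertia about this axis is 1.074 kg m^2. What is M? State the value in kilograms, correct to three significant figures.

I = I_cm + Md² = MR² + Md² = M·[1·(0.544)² + (0.144)²] = M·0.31667.
So M = 1.074 / 0.31667 = 3.3915 kg.

3.39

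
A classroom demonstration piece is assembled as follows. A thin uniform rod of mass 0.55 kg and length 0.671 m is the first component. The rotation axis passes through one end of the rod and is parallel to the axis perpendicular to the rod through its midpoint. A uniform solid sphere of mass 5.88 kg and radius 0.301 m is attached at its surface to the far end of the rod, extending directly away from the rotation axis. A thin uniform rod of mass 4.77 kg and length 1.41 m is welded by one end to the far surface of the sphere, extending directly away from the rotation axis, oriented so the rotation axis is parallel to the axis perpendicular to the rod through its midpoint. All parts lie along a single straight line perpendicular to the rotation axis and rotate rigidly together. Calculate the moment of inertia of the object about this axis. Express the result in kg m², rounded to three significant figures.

Thin rod: I_cm = (1/12)ML² = (1/12)(0.55)(0.671)² = 0.020636 kg m²; centre at d = 0.3355 m, so I = I_cm + Md² gives I = 0.020636 + (0.55)(0.3355)² = 0.082544 kg m².
Solid sphere: I_cm = (2/5)MR² = (2/5)(5.88)(0.301)² = 0.21309 kg m²; centre at d = 0.3355 + 0.3355 + 0.301 = 0.972 m, so I = I_cm + Md² gives I = 0.21309 + (5.88)(0.972)² = 5.7684 kg m².
Thin rod: I_cm = (1/12)ML² = (1/12)(4.77)(1.41)² = 0.79027 kg m²; centre at d = 0.3355 + 0.3355 + 0.301 + 0.301 + 0.705 = 1.978 m, so I = I_cm + Md² gives I = 0.79027 + (4.77)(1.978)² = 19.453 kg m².
Total I = 0.082544 + 5.7684 + 19.453 = 25.304 kg m².

25.3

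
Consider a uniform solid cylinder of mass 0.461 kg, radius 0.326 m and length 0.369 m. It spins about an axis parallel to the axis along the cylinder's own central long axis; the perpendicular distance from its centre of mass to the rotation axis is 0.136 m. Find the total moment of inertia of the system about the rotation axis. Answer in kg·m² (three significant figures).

0.0330

I_cm = (1/2)MR² = (1/2)(0.461)(0.326)² = 0.024497 kg·m²; centre at d = 0.136 m, so I = I_cm + Md² gives I = 0.024497 + (0.461)(0.136)² = 0.033023 kg·m².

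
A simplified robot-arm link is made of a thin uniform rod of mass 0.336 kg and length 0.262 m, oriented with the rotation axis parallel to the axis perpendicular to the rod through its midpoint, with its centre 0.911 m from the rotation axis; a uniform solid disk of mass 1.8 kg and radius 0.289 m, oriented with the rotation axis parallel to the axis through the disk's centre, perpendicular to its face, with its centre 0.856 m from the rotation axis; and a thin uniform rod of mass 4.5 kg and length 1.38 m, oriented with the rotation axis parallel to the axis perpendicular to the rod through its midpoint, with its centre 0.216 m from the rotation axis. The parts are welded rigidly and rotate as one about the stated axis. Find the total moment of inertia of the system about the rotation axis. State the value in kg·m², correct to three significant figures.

Thin rod: I_cm = (1/12)ML² = (1/12)(0.336)(0.262)² = 0.001922 kg·m²; centre at d = 0.911 m, so the parallel axis theorem gives I = 0.001922 + (0.336)(0.911)² = 0.28078 kg·m².
Solid disk: I_cm = (1/2)MR² = (1/2)(1.8)(0.289)² = 0.075169 kg·m²; centre at d = 0.856 m, so the parallel axis theorem gives I = 0.075169 + (1.8)(0.856)² = 1.3941 kg·m².
Thin rod: I_cm = (1/12)ML² = (1/12)(4.5)(1.38)² = 0.71415 kg·m²; centre at d = 0.216 m, so the parallel axis theorem gives I = 0.71415 + (4.5)(0.216)² = 0.9241 kg·m².
Total I = 0.28078 + 1.3941 + 0.9241 = 2.599 kg·m².

2.60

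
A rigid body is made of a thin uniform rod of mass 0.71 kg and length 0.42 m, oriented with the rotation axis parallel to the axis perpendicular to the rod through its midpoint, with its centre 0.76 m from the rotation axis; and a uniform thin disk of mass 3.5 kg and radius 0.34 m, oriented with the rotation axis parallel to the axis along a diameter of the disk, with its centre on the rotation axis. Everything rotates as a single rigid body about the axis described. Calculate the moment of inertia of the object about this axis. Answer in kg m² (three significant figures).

0.522

Thin rod: I_cm = (1/12)ML² = (1/12)(0.71)(0.42)² = 0.010437 kg m²; centre at d = 0.76 m, so I = I_cm + Md² gives I = 0.010437 + (0.71)(0.76)² = 0.42053 kg m².
Thin disk: I_cm = (1/4)MR² = (1/4)(3.5)(0.34)² = 0.10115 kg m²; axis through the centre, so I = 0.10115 kg m².
Total I = 0.42053 + 0.10115 = 0.52168 kg m².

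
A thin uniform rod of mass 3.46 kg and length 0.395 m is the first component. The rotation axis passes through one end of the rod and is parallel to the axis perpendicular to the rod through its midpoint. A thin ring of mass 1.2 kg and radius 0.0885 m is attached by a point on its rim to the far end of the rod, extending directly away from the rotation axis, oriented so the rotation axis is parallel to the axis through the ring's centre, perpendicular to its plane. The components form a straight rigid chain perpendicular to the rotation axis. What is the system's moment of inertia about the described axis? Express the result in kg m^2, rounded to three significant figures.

0.470

Thin rod: I_cm = (1/12)ML² = (1/12)(3.46)(0.395)² = 0.044987 kg m^2; centre at d = 0.1975 m, so the parallel axis theorem gives I = 0.044987 + (3.46)(0.1975)² = 0.17995 kg m^2.
Thin ring: I_cm = MR² = (1.2)(0.0885)² = 0.0093987 kg m^2; centre at d = 0.1975 + 0.1975 + 0.0885 = 0.4835 m, so the parallel axis theorem gives I = 0.0093987 + (1.2)(0.4835)² = 0.28993 kg m^2.
Total I = 0.17995 + 0.28993 = 0.46987 kg m^2.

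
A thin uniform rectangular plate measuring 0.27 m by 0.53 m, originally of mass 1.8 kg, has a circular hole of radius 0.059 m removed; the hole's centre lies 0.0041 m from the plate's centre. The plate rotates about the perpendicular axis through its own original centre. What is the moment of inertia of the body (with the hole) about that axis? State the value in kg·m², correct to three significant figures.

Unpierced body about its centre: I₀ = (1/12)M(a²+b²) = (1/12)(1.8)[(0.27)² + (0.53)²] = 0.05307 kg·m².
The removed disk has mass m = M·πr²/(ab) = (1.8)·π(0.059)²/(0.27·0.53) = 0.13756 kg (same uniform areal density).
Its moment of inertia about the rotation axis (parallel-axis theorem): I_hole = (1/2)mr² + md² = (1/2)(0.13756)(0.059)² + (0.13756)(0.0041)² = 0.00024173 kg·m².
Treating the hole as negative mass, I = I₀ − I_hole = 0.05307 − 0.00024173 = 0.052828 kg·m².

0.0528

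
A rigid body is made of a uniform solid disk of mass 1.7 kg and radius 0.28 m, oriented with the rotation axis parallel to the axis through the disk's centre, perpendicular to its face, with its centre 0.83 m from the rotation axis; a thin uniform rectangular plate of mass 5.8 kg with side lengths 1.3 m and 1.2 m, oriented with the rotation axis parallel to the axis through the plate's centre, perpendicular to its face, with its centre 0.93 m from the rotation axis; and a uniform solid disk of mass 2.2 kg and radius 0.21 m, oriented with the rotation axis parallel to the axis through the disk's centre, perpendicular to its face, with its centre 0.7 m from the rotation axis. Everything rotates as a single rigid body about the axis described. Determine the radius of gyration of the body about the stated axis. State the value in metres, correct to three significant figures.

0.958

Solid disk: I_cm = (1/2)MR² = (1/2)(1.7)(0.28)² = 0.06664 kg m^2; centre at d = 0.83 m, so I = I_cm + Md² gives I = 0.06664 + (1.7)(0.83)² = 1.2378 kg m^2.
Rectangular plate: I_cm = (1/12)M(a²+b²) = (1/12)(5.8)[(1.3)² + (1.2)²] = 1.5128 kg m^2; centre at d = 0.93 m, so I = I_cm + Md² gives I = 1.5128 + (5.8)(0.93)² = 6.5293 kg m^2.
Solid disk: I_cm = (1/2)MR² = (1/2)(2.2)(0.21)² = 0.04851 kg m^2; centre at d = 0.7 m, so I = I_cm + Md² gives I = 0.04851 + (2.2)(0.7)² = 1.1265 kg m^2.
Total I = 8.8935 kg m^2; total mass M = 9.7 kg.
k = √(I/M) = √(8.8935/9.7) = 0.95753 m.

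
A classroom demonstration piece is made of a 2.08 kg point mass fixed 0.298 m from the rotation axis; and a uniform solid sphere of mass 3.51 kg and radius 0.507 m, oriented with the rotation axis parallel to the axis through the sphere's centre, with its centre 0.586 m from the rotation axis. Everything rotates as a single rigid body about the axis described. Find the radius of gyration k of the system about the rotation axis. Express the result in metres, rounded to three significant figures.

0.560

Point mass: I_cm = 0; centre at d = 0.298 m, so the parallel axis theorem gives I = 0 + (2.08)(0.298)² = 0.18471 kg m^2.
Solid sphere: I_cm = (2/5)MR² = (2/5)(3.51)(0.507)² = 0.3609 kg m^2; centre at d = 0.586 m, so the parallel axis theorem gives I = 0.3609 + (3.51)(0.586)² = 1.5662 kg m^2.
Total I = 1.7509 kg m^2; total mass M = 5.59 kg.
k = √(I/M) = √(1.7509/5.59) = 0.55967 m.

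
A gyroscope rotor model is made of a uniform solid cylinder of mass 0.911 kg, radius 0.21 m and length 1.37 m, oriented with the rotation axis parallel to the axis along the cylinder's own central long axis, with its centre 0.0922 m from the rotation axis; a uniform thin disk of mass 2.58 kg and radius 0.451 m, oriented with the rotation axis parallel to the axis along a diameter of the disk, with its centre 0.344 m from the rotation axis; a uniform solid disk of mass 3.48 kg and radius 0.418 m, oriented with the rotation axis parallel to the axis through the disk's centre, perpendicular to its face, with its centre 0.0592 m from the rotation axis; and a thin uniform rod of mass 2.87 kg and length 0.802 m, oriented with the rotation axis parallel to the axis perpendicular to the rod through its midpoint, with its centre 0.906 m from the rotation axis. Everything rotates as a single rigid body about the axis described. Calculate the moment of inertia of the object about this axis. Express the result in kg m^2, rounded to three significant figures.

Solid cylinder: I_cm = (1/2)MR² = (1/2)(0.911)(0.21)² = 0.020088 kg m^2; centre at d = 0.0922 m, so the parallel axis theorem gives I = 0.020088 + (0.911)(0.0922)² = 0.027832 kg m^2.
Thin disk: I_cm = (1/4)MR² = (1/4)(2.58)(0.451)² = 0.13119 kg m^2; centre at d = 0.344 m, so the parallel axis theorem gives I = 0.13119 + (2.58)(0.344)² = 0.4365 kg m^2.
Solid disk: I_cm = (1/2)MR² = (1/2)(3.48)(0.418)² = 0.30402 kg m^2; centre at d = 0.0592 m, so the parallel axis theorem gives I = 0.30402 + (3.48)(0.0592)² = 0.31622 kg m^2.
Thin rod: I_cm = (1/12)ML² = (1/12)(2.87)(0.802)² = 0.15383 kg m^2; centre at d = 0.906 m, so the parallel axis theorem gives I = 0.15383 + (2.87)(0.906)² = 2.5096 kg m^2.
Total I = 0.027832 + 0.4365 + 0.31622 + 2.5096 = 3.2902 kg m^2.

3.29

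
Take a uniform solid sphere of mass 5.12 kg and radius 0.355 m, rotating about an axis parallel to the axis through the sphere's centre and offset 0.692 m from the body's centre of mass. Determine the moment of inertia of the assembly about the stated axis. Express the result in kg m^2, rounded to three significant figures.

2.71

I_cm = (2/5)MR² = (2/5)(5.12)(0.355)² = 0.2581 kg m^2; centre at d = 0.692 m, so I = I_cm + Md² gives I = 0.2581 + (5.12)(0.692)² = 2.7099 kg m^2.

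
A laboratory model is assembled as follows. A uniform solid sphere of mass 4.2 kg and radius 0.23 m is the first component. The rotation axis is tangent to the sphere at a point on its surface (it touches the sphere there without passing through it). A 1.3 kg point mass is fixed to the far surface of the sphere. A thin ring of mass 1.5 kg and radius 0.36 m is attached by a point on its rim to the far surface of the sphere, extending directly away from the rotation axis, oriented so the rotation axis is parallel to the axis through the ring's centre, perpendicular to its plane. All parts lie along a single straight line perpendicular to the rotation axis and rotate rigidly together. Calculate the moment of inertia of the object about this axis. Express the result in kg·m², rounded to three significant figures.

Solid sphere: I_cm = (2/5)MR² = (2/5)(4.2)(0.23)² = 0.088872 kg·m²; centre at d = 0.23 m, so I = I_cm + Md² gives I = 0.088872 + (4.2)(0.23)² = 0.31105 kg·m².
Point mass: I_cm = 0; centre at d = 0.23 + 0.23 = 0.46 m, so I = I_cm + Md² gives I = 0 + (1.3)(0.46)² = 0.27508 kg·m².
Thin ring: I_cm = MR² = (1.5)(0.36)² = 0.1944 kg·m²; centre at d = 0.23 + 0.23 + 0.36 = 0.82 m, so I = I_cm + Md² gives I = 0.1944 + (1.5)(0.82)² = 1.203 kg·m².
Total I = 0.31105 + 0.27508 + 1.203 = 1.7891 kg·m².

1.79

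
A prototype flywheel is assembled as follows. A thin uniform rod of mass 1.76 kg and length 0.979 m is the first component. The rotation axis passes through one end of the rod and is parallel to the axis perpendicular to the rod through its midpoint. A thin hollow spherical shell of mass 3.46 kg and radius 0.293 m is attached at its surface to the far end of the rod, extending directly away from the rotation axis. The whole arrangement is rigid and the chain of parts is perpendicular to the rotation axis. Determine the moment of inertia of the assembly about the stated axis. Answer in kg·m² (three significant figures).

Thin rod: I_cm = (1/12)ML² = (1/12)(1.76)(0.979)² = 0.14057 kg·m²; centre at d = 0.4895 m, so the parallel axis theorem gives I = 0.14057 + (1.76)(0.4895)² = 0.56229 kg·m².
Spherical shell: I_cm = (2/3)MR² = (2/3)(3.46)(0.293)² = 0.19803 kg·m²; centre at d = 0.4895 + 0.4895 + 0.293 = 1.272 m, so the parallel axis theorem gives I = 0.19803 + (3.46)(1.272)² = 5.7962 kg·m².
Total I = 0.56229 + 5.7962 = 6.3585 kg·m².

6.36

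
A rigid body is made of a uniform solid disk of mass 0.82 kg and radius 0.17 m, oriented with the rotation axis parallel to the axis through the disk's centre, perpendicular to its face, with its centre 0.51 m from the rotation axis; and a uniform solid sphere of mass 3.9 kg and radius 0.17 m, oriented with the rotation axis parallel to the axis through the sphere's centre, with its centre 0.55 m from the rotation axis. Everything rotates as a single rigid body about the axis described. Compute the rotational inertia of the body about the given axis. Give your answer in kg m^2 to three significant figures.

Solid disk: I_cm = (1/2)MR² = (1/2)(0.82)(0.17)² = 0.011849 kg m^2; centre at d = 0.51 m, so I = I_cm + Md² gives I = 0.011849 + (0.82)(0.51)² = 0.22513 kg m^2.
Solid sphere: I_cm = (2/5)MR² = (2/5)(3.9)(0.17)² = 0.045084 kg m^2; centre at d = 0.55 m, so I = I_cm + Md² gives I = 0.045084 + (3.9)(0.55)² = 1.2248 kg m^2.
Total I = 0.22513 + 1.2248 = 1.45 kg m^2.

1.45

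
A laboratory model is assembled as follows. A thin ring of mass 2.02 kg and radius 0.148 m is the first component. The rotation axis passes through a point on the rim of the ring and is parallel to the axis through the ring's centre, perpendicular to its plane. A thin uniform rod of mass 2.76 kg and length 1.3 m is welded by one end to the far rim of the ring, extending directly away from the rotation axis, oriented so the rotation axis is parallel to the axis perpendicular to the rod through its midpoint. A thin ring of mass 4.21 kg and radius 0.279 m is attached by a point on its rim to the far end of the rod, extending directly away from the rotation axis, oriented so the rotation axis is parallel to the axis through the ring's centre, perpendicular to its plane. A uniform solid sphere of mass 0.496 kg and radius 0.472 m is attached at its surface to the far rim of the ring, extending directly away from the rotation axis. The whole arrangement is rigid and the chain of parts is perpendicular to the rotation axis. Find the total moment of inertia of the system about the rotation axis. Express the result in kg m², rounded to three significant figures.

Thin ring: I_cm = MR² = (2.02)(0.148)² = 0.044246 kg m²; centre at d = 0.148 m, so I = I_cm + Md² gives I = 0.044246 + (2.02)(0.148)² = 0.088492 kg m².
Thin rod: I_cm = (1/12)ML² = (1/12)(2.76)(1.3)² = 0.3887 kg m²; centre at d = 0.148 + 0.148 + 0.65 = 0.946 m, so I = I_cm + Md² gives I = 0.3887 + (2.76)(0.946)² = 2.8587 kg m².
Thin ring: I_cm = MR² = (4.21)(0.279)² = 0.32771 kg m²; centre at d = 0.148 + 0.148 + 0.65 + 0.65 + 0.279 = 1.875 m, so I = I_cm + Md² gives I = 0.32771 + (4.21)(1.875)² = 15.128 kg m².
Solid sphere: I_cm = (2/5)MR² = (2/5)(0.496)(0.472)² = 0.0442 kg m²; centre at d = 0.148 + 0.148 + 0.65 + 0.65 + 0.279 + 0.279 + 0.472 = 2.626 m, so I = I_cm + Md² gives I = 0.0442 + (0.496)(2.626)² = 3.4646 kg m².
Total I = 0.088492 + 2.8587 + 15.128 + 3.4646 = 21.54 kg m².

21.5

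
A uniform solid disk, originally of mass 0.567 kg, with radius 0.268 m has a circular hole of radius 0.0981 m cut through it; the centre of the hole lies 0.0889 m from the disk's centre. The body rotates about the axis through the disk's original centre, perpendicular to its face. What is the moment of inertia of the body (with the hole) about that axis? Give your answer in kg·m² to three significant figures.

0.0194

Unpierced body about its centre: I₀ = (1/2)MR² = (1/2)(0.567)(0.268)² = 0.020362 kg·m².
The removed disk has mass m = M·(r/R)² = (0.567)(0.0981/0.268)² = 0.075972 kg (same uniform areal density).
Its moment of inertia about the rotation axis (parallel-axis theorem): I_hole = (1/2)mr² + md² = (1/2)(0.075972)(0.0981)² + (0.075972)(0.0889)² = 0.00096598 kg·m².
Treating the hole as negative mass, I = I₀ − I_hole = 0.020362 − 0.00096598 = 0.019396 kg·m².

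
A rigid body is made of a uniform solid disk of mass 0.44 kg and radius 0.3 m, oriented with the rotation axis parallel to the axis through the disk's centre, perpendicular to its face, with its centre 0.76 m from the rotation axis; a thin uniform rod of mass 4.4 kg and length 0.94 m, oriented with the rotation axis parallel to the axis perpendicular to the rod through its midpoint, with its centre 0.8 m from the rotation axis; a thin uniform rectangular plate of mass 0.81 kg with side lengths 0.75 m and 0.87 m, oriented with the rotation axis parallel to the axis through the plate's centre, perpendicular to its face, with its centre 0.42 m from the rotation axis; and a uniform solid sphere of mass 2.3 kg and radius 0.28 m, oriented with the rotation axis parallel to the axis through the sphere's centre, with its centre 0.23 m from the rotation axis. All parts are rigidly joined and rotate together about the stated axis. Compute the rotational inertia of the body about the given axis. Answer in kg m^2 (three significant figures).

Solid disk: I_cm = (1/2)MR² = (1/2)(0.44)(0.3)² = 0.0198 kg m^2; centre at d = 0.76 m, so I = I_cm + Md² gives I = 0.0198 + (0.44)(0.76)² = 0.27394 kg m^2.
Thin rod: I_cm = (1/12)ML² = (1/12)(4.4)(0.94)² = 0.32399 kg m^2; centre at d = 0.8 m, so I = I_cm + Md² gives I = 0.32399 + (4.4)(0.8)² = 3.14 kg m^2.
Rectangular plate: I_cm = (1/12)M(a²+b²) = (1/12)(0.81)[(0.75)² + (0.87)²] = 0.089059 kg m^2; centre at d = 0.42 m, so I = I_cm + Md² gives I = 0.089059 + (0.81)(0.42)² = 0.23194 kg m^2.
Solid sphere: I_cm = (2/5)MR² = (2/5)(2.3)(0.28)² = 0.072128 kg m^2; centre at d = 0.23 m, so I = I_cm + Md² gives I = 0.072128 + (2.3)(0.23)² = 0.1938 kg m^2.
Total I = 0.27394 + 3.14 + 0.23194 + 0.1938 = 3.8397 kg m^2.

3.84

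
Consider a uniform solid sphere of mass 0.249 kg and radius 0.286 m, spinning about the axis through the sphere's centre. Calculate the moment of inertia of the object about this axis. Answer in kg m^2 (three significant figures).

0.00815

I_cm = (2/5)MR² = (2/5)(0.249)(0.286)² = 0.0081469 kg m^2; axis through the centre, so I = 0.0081469 kg m^2.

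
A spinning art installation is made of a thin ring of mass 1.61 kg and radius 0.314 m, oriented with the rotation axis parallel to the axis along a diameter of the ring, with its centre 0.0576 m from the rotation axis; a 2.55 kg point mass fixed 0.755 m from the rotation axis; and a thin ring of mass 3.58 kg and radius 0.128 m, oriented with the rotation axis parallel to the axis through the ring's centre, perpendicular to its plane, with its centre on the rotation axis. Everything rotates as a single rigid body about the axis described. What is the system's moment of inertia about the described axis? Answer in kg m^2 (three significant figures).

Thin ring: I_cm = (1/2)MR² = (1/2)(1.61)(0.314)² = 0.07937 kg m^2; centre at d = 0.0576 m, so I = I_cm + Md² gives I = 0.07937 + (1.61)(0.0576)² = 0.084711 kg m^2.
Point mass: I_cm = 0; centre at d = 0.755 m, so I = I_cm + Md² gives I = 0 + (2.55)(0.755)² = 1.4536 kg m^2.
Thin ring: I_cm = MR² = (3.58)(0.128)² = 0.058655 kg m^2; axis through the centre, so I = 0.058655 kg m^2.
Total I = 0.084711 + 1.4536 + 0.058655 = 1.5969 kg m^2.

1.60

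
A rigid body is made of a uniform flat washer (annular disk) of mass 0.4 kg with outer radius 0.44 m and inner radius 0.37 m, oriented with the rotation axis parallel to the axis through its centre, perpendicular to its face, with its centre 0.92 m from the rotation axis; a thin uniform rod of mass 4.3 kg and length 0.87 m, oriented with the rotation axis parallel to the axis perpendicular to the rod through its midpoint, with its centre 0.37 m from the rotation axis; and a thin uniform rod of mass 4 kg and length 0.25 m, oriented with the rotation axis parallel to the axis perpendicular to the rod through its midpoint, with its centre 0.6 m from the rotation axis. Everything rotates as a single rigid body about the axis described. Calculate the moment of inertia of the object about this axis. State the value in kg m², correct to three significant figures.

Annular disk: I_cm = (1/2)M(R²+r²) = (1/2)(0.4)[(0.44)² + (0.37)²] = 0.0661 kg m²; centre at d = 0.92 m, so the parallel axis theorem gives I = 0.0661 + (0.4)(0.92)² = 0.40466 kg m².
Thin rod: I_cm = (1/12)ML² = (1/12)(4.3)(0.87)² = 0.27122 kg m²; centre at d = 0.37 m, so the parallel axis theorem gives I = 0.27122 + (4.3)(0.37)² = 0.85989 kg m².
Thin rod: I_cm = (1/12)ML² = (1/12)(4)(0.25)² = 0.020833 kg m²; centre at d = 0.6 m, so the parallel axis theorem gives I = 0.020833 + (4)(0.6)² = 1.4608 kg m².
Total I = 0.40466 + 0.85989 + 1.4608 = 2.7254 kg m².

2.73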